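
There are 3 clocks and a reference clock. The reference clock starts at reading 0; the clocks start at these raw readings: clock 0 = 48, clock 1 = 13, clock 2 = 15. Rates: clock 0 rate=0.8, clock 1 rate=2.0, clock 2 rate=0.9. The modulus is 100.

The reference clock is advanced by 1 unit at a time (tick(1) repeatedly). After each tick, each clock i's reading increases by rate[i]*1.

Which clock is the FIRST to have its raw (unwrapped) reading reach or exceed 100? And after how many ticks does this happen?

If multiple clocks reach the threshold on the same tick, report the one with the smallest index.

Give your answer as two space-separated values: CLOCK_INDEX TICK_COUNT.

clock 0: start=48, rate=0.8, needs 100-48 = 52; ticks = ceil(52/0.8) = ceil(65.0000) = 65; reading at tick 65 = 48 + 0.8*65 = 100.0000
clock 1: start=13, rate=2.0, needs 100-13 = 87; ticks = ceil(87/2.0) = ceil(43.5000) = 44; reading at tick 44 = 13 + 2.0*44 = 101.0000
clock 2: start=15, rate=0.9, needs 100-15 = 85; ticks = ceil(85/0.9) = ceil(94.4444) = 95; reading at tick 95 = 15 + 0.9*95 = 100.5000
Minimum tick count = 44; winners = [1]; smallest index = 1

Answer: 1 44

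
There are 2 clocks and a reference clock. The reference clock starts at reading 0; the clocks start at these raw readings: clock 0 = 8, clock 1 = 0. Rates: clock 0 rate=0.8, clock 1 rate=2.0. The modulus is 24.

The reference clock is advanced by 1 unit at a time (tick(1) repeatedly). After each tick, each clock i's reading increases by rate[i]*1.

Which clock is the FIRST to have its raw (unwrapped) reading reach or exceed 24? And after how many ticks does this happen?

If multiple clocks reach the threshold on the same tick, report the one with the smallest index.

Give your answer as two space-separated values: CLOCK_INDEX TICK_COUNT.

clock 0: start=8, rate=0.8, needs 24-8 = 16; ticks = ceil(16/0.8) = ceil(20.0000) = 20; reading at tick 20 = 8 + 0.8*20 = 24.0000
clock 1: start=0, rate=2.0, needs 24-0 = 24; ticks = ceil(24/2.0) = ceil(12.0000) = 12; reading at tick 12 = 0 + 2.0*12 = 24.0000
Minimum tick count = 12; winners = [1]; smallest index = 1

Answer: 1 12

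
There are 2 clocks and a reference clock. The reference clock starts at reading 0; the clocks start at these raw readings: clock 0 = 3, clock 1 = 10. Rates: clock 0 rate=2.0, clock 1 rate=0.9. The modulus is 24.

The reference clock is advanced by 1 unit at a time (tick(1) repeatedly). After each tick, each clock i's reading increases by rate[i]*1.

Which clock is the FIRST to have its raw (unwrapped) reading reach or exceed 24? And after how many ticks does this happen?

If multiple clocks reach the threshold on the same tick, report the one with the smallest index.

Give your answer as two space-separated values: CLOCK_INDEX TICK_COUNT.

Answer: 0 11

Derivation:
clock 0: start=3, rate=2.0, needs 24-3 = 21; ticks = ceil(21/2.0) = ceil(10.5000) = 11; reading at tick 11 = 3 + 2.0*11 = 25.0000
clock 1: start=10, rate=0.9, needs 24-10 = 14; ticks = ceil(14/0.9) = ceil(15.5556) = 16; reading at tick 16 = 10 + 0.9*16 = 24.4000
Minimum tick count = 11; winners = [0]; smallest index = 0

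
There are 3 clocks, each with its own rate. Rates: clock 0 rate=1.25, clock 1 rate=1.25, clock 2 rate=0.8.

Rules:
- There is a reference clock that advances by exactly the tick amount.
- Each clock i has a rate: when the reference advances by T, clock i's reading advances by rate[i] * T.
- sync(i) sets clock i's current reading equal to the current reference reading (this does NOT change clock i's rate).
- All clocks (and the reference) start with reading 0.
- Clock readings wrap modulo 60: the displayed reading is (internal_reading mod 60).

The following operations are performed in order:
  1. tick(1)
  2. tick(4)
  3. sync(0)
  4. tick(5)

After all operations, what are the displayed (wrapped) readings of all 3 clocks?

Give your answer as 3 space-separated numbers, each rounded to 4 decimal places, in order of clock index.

After op 1 tick(1): ref=1.0000 raw=[1.2500 1.2500 0.8000]
After op 2 tick(4): ref=5.0000 raw=[6.2500 6.2500 4.0000]
After op 3 sync(0): ref=5.0000 raw=[5.0000 6.2500 4.0000]
After op 4 tick(5): ref=10.0000 raw=[11.2500 12.5000 8.0000]
Wrap final raw readings (mod 60): 11.2500 mod 60 = 11.2500; 12.5000 mod 60 = 12.5000; 8.0000 mod 60 = 8.0000

Answer: 11.2500 12.5000 8.0000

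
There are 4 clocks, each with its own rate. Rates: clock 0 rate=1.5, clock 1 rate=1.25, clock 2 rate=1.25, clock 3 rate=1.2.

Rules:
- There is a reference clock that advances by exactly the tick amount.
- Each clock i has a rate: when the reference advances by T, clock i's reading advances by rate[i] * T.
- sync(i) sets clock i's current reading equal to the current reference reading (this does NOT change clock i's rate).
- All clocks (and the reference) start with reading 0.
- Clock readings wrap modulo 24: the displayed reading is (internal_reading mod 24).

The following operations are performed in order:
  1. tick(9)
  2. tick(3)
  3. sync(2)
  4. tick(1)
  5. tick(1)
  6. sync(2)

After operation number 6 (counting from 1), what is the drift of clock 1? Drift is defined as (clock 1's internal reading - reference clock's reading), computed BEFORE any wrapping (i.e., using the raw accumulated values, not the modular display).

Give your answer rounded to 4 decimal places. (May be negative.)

After op 1 tick(9): ref=9.0000 raw=[13.5000 11.2500 11.2500 10.8000]
After op 2 tick(3): ref=12.0000 raw=[18.0000 15.0000 15.0000 14.4000]
After op 3 sync(2): ref=12.0000 raw=[18.0000 15.0000 12.0000 14.4000]
After op 4 tick(1): ref=13.0000 raw=[19.5000 16.2500 13.2500 15.6000]
After op 5 tick(1): ref=14.0000 raw=[21.0000 17.5000 14.5000 16.8000]
After op 6 sync(2): ref=14.0000 raw=[21.0000 17.5000 14.0000 16.8000]
Drift of clock 1 after op 6: 17.5000 - 14.0000 = 3.5000

Answer: 3.5000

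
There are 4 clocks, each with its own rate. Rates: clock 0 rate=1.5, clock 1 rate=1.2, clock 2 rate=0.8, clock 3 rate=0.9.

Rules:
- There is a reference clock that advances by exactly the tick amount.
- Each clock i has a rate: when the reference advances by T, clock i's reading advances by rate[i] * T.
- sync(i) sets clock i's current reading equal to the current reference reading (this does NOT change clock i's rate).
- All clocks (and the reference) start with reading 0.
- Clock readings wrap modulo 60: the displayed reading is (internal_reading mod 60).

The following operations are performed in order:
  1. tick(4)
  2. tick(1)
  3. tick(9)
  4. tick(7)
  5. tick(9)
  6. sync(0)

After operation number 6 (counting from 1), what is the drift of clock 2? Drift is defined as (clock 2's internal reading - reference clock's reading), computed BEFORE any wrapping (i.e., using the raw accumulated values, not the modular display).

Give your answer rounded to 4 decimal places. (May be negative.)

After op 1 tick(4): ref=4.0000 raw=[6.0000 4.8000 3.2000 3.6000]
After op 2 tick(1): ref=5.0000 raw=[7.5000 6.0000 4.0000 4.5000]
After op 3 tick(9): ref=14.0000 raw=[21.0000 16.8000 11.2000 12.6000]
After op 4 tick(7): ref=21.0000 raw=[31.5000 25.2000 16.8000 18.9000]
After op 5 tick(9): ref=30.0000 raw=[45.0000 36.0000 24.0000 27.0000]
After op 6 sync(0): ref=30.0000 raw=[30.0000 36.0000 24.0000 27.0000]
Drift of clock 2 after op 6: 24.0000 - 30.0000 = -6.0000

Answer: -6.0000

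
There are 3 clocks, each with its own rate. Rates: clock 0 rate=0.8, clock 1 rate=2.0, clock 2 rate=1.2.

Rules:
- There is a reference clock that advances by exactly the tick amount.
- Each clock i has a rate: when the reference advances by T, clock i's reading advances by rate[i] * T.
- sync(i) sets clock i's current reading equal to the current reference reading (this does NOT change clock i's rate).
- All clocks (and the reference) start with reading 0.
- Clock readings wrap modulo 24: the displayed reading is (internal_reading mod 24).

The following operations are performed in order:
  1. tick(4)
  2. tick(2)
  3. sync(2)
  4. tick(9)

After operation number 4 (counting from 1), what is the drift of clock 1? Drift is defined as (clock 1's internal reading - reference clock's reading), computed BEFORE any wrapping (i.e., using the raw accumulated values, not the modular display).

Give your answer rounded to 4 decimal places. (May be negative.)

Answer: 15.0000

Derivation:
After op 1 tick(4): ref=4.0000 raw=[3.2000 8.0000 4.8000]
After op 2 tick(2): ref=6.0000 raw=[4.8000 12.0000 7.2000]
After op 3 sync(2): ref=6.0000 raw=[4.8000 12.0000 6.0000]
After op 4 tick(9): ref=15.0000 raw=[12.0000 30.0000 16.8000]
Drift of clock 1 after op 4: 30.0000 - 15.0000 = 15.0000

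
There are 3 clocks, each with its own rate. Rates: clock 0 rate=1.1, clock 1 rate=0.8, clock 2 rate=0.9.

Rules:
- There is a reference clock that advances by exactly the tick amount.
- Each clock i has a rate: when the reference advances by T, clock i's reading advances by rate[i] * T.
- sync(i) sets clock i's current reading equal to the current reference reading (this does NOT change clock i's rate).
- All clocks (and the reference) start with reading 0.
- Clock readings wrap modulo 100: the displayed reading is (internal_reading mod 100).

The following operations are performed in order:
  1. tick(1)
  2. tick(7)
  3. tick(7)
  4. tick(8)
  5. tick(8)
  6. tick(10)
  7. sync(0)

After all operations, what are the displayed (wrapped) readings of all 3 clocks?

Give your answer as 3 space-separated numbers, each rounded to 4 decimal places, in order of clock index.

After op 1 tick(1): ref=1.0000 raw=[1.1000 0.8000 0.9000]
After op 2 tick(7): ref=8.0000 raw=[8.8000 6.4000 7.2000]
After op 3 tick(7): ref=15.0000 raw=[16.5000 12.0000 13.5000]
After op 4 tick(8): ref=23.0000 raw=[25.3000 18.4000 20.7000]
After op 5 tick(8): ref=31.0000 raw=[34.1000 24.8000 27.9000]
After op 6 tick(10): ref=41.0000 raw=[45.1000 32.8000 36.9000]
After op 7 sync(0): ref=41.0000 raw=[41.0000 32.8000 36.9000]
Wrap final raw readings (mod 100): 41.0000 mod 100 = 41.0000; 32.8000 mod 100 = 32.8000; 36.9000 mod 100 = 36.9000

Answer: 41.0000 32.8000 36.9000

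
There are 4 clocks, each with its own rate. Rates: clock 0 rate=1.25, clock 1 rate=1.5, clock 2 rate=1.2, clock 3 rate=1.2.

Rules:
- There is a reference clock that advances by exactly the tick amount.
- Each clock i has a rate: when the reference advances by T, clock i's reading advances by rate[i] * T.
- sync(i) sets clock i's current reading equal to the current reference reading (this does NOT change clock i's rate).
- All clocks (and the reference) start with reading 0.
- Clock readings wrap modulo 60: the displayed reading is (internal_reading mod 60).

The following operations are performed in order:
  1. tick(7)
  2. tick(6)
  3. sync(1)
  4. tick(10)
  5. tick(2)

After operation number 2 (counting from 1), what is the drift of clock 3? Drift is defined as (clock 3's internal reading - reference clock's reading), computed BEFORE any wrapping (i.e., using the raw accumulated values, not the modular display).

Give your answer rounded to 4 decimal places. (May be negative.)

Answer: 2.6000

Derivation:
After op 1 tick(7): ref=7.0000 raw=[8.7500 10.5000 8.4000 8.4000]
After op 2 tick(6): ref=13.0000 raw=[16.2500 19.5000 15.6000 15.6000]
Drift of clock 3 after op 2: 15.6000 - 13.0000 = 2.6000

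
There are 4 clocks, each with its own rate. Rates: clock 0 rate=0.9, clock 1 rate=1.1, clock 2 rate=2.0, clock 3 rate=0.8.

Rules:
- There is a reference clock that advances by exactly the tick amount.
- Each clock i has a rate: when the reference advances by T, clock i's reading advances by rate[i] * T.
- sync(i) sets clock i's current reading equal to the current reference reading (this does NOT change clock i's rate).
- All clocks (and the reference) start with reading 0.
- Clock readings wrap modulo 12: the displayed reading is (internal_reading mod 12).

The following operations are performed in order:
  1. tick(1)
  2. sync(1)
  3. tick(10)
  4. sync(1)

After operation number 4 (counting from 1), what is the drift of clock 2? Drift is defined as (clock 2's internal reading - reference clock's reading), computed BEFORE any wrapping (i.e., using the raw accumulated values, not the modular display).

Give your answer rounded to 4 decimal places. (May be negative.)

Answer: 11.0000

Derivation:
After op 1 tick(1): ref=1.0000 raw=[0.9000 1.1000 2.0000 0.8000]
After op 2 sync(1): ref=1.0000 raw=[0.9000 1.0000 2.0000 0.8000]
After op 3 tick(10): ref=11.0000 raw=[9.9000 12.0000 22.0000 8.8000]
After op 4 sync(1): ref=11.0000 raw=[9.9000 11.0000 22.0000 8.8000]
Drift of clock 2 after op 4: 22.0000 - 11.0000 = 11.0000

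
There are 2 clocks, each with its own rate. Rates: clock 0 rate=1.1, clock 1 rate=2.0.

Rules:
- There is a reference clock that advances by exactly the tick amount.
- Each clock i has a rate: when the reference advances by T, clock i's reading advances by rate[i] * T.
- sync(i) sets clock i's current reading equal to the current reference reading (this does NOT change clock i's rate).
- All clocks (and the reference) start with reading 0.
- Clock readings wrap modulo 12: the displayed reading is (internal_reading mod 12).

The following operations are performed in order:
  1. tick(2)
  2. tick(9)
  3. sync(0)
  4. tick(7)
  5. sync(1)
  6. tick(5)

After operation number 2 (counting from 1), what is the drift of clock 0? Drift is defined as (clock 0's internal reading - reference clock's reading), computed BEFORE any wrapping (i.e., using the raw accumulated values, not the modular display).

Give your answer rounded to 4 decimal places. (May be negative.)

Answer: 1.1000

Derivation:
After op 1 tick(2): ref=2.0000 raw=[2.2000 4.0000]
After op 2 tick(9): ref=11.0000 raw=[12.1000 22.0000]
Drift of clock 0 after op 2: 12.1000 - 11.0000 = 1.1000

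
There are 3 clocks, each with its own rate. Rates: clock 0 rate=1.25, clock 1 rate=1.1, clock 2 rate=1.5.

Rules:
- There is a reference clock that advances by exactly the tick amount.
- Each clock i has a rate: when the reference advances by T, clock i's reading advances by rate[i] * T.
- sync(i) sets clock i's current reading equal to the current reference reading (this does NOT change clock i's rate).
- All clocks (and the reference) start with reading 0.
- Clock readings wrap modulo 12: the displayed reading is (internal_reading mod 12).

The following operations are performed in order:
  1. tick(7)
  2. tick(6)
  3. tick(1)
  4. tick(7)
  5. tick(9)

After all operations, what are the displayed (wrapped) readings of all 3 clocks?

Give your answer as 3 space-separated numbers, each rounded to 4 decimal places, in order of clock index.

After op 1 tick(7): ref=7.0000 raw=[8.7500 7.7000 10.5000]
After op 2 tick(6): ref=13.0000 raw=[16.2500 14.3000 19.5000]
After op 3 tick(1): ref=14.0000 raw=[17.5000 15.4000 21.0000]
After op 4 tick(7): ref=21.0000 raw=[26.2500 23.1000 31.5000]
After op 5 tick(9): ref=30.0000 raw=[37.5000 33.0000 45.0000]
Wrap final raw readings (mod 12): 37.5000 mod 12 = 1.5000; 33.0000 mod 12 = 9.0000; 45.0000 mod 12 = 9.0000

Answer: 1.5000 9.0000 9.0000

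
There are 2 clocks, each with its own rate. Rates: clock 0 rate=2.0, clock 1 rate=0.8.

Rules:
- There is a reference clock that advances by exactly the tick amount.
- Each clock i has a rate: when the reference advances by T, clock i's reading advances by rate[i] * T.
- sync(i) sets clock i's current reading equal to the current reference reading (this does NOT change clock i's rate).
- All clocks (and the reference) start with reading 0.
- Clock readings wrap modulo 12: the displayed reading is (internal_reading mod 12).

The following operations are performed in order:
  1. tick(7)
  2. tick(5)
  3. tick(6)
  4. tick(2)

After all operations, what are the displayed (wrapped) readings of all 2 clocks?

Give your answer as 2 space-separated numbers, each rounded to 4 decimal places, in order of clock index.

After op 1 tick(7): ref=7.0000 raw=[14.0000 5.6000]
After op 2 tick(5): ref=12.0000 raw=[24.0000 9.6000]
After op 3 tick(6): ref=18.0000 raw=[36.0000 14.4000]
After op 4 tick(2): ref=20.0000 raw=[40.0000 16.0000]
Wrap final raw readings (mod 12): 40.0000 mod 12 = 4.0000; 16.0000 mod 12 = 4.0000

Answer: 4.0000 4.0000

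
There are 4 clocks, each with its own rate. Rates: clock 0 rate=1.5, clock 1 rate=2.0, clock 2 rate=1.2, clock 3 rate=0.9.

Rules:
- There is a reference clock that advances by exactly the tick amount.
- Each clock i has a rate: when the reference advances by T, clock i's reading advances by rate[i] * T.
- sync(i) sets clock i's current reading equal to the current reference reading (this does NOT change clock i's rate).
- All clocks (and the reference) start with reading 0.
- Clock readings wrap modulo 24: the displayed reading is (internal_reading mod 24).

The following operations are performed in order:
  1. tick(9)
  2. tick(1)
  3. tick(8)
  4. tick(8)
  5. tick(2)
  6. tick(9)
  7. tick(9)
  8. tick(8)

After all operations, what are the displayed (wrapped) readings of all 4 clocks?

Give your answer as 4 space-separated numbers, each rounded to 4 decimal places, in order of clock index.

Answer: 9.0000 12.0000 16.8000 0.6000

Derivation:
After op 1 tick(9): ref=9.0000 raw=[13.5000 18.0000 10.8000 8.1000]
After op 2 tick(1): ref=10.0000 raw=[15.0000 20.0000 12.0000 9.0000]
After op 3 tick(8): ref=18.0000 raw=[27.0000 36.0000 21.6000 16.2000]
After op 4 tick(8): ref=26.0000 raw=[39.0000 52.0000 31.2000 23.4000]
After op 5 tick(2): ref=28.0000 raw=[42.0000 56.0000 33.6000 25.2000]
After op 6 tick(9): ref=37.0000 raw=[55.5000 74.0000 44.4000 33.3000]
After op 7 tick(9): ref=46.0000 raw=[69.0000 92.0000 55.2000 41.4000]
After op 8 tick(8): ref=54.0000 raw=[81.0000 108.0000 64.8000 48.6000]
Wrap final raw readings (mod 24): 81.0000 mod 24 = 9.0000; 108.0000 mod 24 = 12.0000; 64.8000 mod 24 = 16.8000; 48.6000 mod 24 = 0.6000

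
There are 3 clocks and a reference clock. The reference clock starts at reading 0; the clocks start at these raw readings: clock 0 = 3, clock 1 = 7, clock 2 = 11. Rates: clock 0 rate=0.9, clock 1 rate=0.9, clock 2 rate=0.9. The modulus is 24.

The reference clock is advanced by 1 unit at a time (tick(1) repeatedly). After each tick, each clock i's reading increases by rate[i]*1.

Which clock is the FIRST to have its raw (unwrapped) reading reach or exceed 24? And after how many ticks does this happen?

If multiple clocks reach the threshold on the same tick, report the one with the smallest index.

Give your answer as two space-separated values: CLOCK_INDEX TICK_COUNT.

Answer: 2 15

Derivation:
clock 0: start=3, rate=0.9, needs 24-3 = 21; ticks = ceil(21/0.9) = ceil(23.3333) = 24; reading at tick 24 = 3 + 0.9*24 = 24.6000
clock 1: start=7, rate=0.9, needs 24-7 = 17; ticks = ceil(17/0.9) = ceil(18.8889) = 19; reading at tick 19 = 7 + 0.9*19 = 24.1000
clock 2: start=11, rate=0.9, needs 24-11 = 13; ticks = ceil(13/0.9) = ceil(14.4444) = 15; reading at tick 15 = 11 + 0.9*15 = 24.5000
Minimum tick count = 15; winners = [2]; smallest index = 2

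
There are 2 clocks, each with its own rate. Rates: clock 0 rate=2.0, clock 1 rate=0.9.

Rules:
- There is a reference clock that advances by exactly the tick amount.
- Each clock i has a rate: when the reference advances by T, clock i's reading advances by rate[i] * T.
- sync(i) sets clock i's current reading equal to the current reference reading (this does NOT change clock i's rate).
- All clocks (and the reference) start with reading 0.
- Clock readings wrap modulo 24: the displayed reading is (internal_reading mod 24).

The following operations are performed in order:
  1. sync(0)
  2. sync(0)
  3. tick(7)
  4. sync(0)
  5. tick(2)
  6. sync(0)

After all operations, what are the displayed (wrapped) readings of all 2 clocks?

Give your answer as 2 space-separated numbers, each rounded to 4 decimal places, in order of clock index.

Answer: 9.0000 8.1000

Derivation:
After op 1 sync(0): ref=0.0000 raw=[0.0000 0.0000]
After op 2 sync(0): ref=0.0000 raw=[0.0000 0.0000]
After op 3 tick(7): ref=7.0000 raw=[14.0000 6.3000]
After op 4 sync(0): ref=7.0000 raw=[7.0000 6.3000]
After op 5 tick(2): ref=9.0000 raw=[11.0000 8.1000]
After op 6 sync(0): ref=9.0000 raw=[9.0000 8.1000]
Wrap final raw readings (mod 24): 9.0000 mod 24 = 9.0000; 8.1000 mod 24 = 8.1000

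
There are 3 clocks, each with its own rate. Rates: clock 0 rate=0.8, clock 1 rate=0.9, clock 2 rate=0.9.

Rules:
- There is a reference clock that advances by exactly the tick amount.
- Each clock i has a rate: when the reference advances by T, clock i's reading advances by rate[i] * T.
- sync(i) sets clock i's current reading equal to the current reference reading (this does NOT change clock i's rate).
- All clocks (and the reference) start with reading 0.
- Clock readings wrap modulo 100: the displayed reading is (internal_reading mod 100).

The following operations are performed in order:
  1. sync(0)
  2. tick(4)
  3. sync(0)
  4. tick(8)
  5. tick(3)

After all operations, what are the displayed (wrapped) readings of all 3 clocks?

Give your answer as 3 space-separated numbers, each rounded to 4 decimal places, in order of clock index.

After op 1 sync(0): ref=0.0000 raw=[0.0000 0.0000 0.0000]
After op 2 tick(4): ref=4.0000 raw=[3.2000 3.6000 3.6000]
After op 3 sync(0): ref=4.0000 raw=[4.0000 3.6000 3.6000]
After op 4 tick(8): ref=12.0000 raw=[10.4000 10.8000 10.8000]
After op 5 tick(3): ref=15.0000 raw=[12.8000 13.5000 13.5000]
Wrap final raw readings (mod 100): 12.8000 mod 100 = 12.8000; 13.5000 mod 100 = 13.5000; 13.5000 mod 100 = 13.5000

Answer: 12.8000 13.5000 13.5000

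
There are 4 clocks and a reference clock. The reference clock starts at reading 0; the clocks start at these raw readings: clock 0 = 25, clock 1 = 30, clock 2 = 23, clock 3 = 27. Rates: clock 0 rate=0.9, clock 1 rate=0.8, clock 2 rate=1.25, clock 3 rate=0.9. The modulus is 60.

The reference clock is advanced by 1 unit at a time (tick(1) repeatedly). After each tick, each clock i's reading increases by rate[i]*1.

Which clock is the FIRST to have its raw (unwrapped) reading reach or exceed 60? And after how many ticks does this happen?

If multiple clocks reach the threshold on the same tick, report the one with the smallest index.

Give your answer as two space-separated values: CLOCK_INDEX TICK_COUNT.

Answer: 2 30

Derivation:
clock 0: start=25, rate=0.9, needs 60-25 = 35; ticks = ceil(35/0.9) = ceil(38.8889) = 39; reading at tick 39 = 25 + 0.9*39 = 60.1000
clock 1: start=30, rate=0.8, needs 60-30 = 30; ticks = ceil(30/0.8) = ceil(37.5000) = 38; reading at tick 38 = 30 + 0.8*38 = 60.4000
clock 2: start=23, rate=1.25, needs 60-23 = 37; ticks = ceil(37/1.25) = ceil(29.6000) = 30; reading at tick 30 = 23 + 1.25*30 = 60.5000
clock 3: start=27, rate=0.9, needs 60-27 = 33; ticks = ceil(33/0.9) = ceil(36.6667) = 37; reading at tick 37 = 27 + 0.9*37 = 60.3000
Minimum tick count = 30; winners = [2]; smallest index = 2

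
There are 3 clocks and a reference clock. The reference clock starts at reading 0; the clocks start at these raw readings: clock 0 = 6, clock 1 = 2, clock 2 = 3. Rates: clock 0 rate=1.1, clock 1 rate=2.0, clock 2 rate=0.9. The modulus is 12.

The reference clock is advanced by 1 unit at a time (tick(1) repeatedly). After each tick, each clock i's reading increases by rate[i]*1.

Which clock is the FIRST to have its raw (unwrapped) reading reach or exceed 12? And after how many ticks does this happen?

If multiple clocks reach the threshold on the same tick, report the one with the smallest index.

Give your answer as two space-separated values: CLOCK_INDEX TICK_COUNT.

clock 0: start=6, rate=1.1, needs 12-6 = 6; ticks = ceil(6/1.1) = ceil(5.4545) = 6; reading at tick 6 = 6 + 1.1*6 = 12.6000
clock 1: start=2, rate=2.0, needs 12-2 = 10; ticks = ceil(10/2.0) = ceil(5.0000) = 5; reading at tick 5 = 2 + 2.0*5 = 12.0000
clock 2: start=3, rate=0.9, needs 12-3 = 9; ticks = ceil(9/0.9) = ceil(10.0000) = 10; reading at tick 10 = 3 + 0.9*10 = 12.0000
Minimum tick count = 5; winners = [1]; smallest index = 1

Answer: 1 5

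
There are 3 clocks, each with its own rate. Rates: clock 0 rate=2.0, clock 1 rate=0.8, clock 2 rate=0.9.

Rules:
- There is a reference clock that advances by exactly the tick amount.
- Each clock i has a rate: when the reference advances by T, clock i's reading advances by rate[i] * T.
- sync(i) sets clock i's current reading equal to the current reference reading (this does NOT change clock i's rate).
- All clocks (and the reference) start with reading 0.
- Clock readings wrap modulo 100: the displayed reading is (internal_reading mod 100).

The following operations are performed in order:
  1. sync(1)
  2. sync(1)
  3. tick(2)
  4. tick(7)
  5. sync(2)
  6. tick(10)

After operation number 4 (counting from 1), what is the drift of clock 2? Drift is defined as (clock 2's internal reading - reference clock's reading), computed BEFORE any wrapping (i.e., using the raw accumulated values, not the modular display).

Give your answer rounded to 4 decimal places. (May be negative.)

After op 1 sync(1): ref=0.0000 raw=[0.0000 0.0000 0.0000]
After op 2 sync(1): ref=0.0000 raw=[0.0000 0.0000 0.0000]
After op 3 tick(2): ref=2.0000 raw=[4.0000 1.6000 1.8000]
After op 4 tick(7): ref=9.0000 raw=[18.0000 7.2000 8.1000]
Drift of clock 2 after op 4: 8.1000 - 9.0000 = -0.9000

Answer: -0.9000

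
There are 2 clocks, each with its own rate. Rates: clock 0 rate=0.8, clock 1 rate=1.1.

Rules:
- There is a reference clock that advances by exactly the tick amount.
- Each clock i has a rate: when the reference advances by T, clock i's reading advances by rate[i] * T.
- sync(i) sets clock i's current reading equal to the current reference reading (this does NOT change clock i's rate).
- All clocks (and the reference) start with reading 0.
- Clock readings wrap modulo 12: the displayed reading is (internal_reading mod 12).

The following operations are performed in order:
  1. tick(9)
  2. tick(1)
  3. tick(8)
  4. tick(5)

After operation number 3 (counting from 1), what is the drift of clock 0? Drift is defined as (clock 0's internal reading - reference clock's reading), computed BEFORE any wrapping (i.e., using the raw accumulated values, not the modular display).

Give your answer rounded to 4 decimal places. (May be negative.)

Answer: -3.6000

Derivation:
After op 1 tick(9): ref=9.0000 raw=[7.2000 9.9000]
After op 2 tick(1): ref=10.0000 raw=[8.0000 11.0000]
After op 3 tick(8): ref=18.0000 raw=[14.4000 19.8000]
Drift of clock 0 after op 3: 14.4000 - 18.0000 = -3.6000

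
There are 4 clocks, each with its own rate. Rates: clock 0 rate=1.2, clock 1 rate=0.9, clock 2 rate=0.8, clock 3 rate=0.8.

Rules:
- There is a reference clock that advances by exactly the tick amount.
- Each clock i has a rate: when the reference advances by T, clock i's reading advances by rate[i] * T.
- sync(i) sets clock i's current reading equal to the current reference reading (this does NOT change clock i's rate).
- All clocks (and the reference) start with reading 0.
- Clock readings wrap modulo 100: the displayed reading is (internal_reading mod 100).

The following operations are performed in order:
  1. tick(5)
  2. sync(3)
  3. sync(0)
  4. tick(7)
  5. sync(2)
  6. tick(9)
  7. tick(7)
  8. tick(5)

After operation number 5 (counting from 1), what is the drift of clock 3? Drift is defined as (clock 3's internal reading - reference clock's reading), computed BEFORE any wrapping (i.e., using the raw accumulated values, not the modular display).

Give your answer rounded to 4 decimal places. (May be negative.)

Answer: -1.4000

Derivation:
After op 1 tick(5): ref=5.0000 raw=[6.0000 4.5000 4.0000 4.0000]
After op 2 sync(3): ref=5.0000 raw=[6.0000 4.5000 4.0000 5.0000]
After op 3 sync(0): ref=5.0000 raw=[5.0000 4.5000 4.0000 5.0000]
After op 4 tick(7): ref=12.0000 raw=[13.4000 10.8000 9.6000 10.6000]
After op 5 sync(2): ref=12.0000 raw=[13.4000 10.8000 12.0000 10.6000]
Drift of clock 3 after op 5: 10.6000 - 12.0000 = -1.4000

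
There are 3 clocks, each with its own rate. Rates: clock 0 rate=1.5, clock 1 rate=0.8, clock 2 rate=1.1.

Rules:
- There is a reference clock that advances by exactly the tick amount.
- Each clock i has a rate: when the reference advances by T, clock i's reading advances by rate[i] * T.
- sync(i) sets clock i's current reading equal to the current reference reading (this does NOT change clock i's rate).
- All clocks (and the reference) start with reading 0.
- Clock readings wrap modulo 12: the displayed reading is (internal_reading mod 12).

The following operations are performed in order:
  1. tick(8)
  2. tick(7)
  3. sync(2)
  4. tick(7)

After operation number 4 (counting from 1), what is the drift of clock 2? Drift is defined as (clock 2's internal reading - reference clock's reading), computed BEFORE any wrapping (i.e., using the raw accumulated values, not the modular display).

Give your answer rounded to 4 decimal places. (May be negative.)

Answer: 0.7000

Derivation:
After op 1 tick(8): ref=8.0000 raw=[12.0000 6.4000 8.8000]
After op 2 tick(7): ref=15.0000 raw=[22.5000 12.0000 16.5000]
After op 3 sync(2): ref=15.0000 raw=[22.5000 12.0000 15.0000]
After op 4 tick(7): ref=22.0000 raw=[33.0000 17.6000 22.7000]
Drift of clock 2 after op 4: 22.7000 - 22.0000 = 0.7000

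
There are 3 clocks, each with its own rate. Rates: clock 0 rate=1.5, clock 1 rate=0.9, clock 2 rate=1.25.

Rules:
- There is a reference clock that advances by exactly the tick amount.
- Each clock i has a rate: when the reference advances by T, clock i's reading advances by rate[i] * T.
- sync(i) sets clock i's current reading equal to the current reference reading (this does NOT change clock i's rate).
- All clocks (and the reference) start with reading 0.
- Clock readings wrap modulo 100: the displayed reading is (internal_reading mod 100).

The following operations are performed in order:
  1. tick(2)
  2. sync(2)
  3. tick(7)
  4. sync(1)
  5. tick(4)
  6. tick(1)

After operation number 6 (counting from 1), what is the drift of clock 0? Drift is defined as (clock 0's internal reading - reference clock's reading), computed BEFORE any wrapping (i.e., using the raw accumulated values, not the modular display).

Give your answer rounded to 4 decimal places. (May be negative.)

After op 1 tick(2): ref=2.0000 raw=[3.0000 1.8000 2.5000]
After op 2 sync(2): ref=2.0000 raw=[3.0000 1.8000 2.0000]
After op 3 tick(7): ref=9.0000 raw=[13.5000 8.1000 10.7500]
After op 4 sync(1): ref=9.0000 raw=[13.5000 9.0000 10.7500]
After op 5 tick(4): ref=13.0000 raw=[19.5000 12.6000 15.7500]
After op 6 tick(1): ref=14.0000 raw=[21.0000 13.5000 17.0000]
Drift of clock 0 after op 6: 21.0000 - 14.0000 = 7.0000

Answer: 7.0000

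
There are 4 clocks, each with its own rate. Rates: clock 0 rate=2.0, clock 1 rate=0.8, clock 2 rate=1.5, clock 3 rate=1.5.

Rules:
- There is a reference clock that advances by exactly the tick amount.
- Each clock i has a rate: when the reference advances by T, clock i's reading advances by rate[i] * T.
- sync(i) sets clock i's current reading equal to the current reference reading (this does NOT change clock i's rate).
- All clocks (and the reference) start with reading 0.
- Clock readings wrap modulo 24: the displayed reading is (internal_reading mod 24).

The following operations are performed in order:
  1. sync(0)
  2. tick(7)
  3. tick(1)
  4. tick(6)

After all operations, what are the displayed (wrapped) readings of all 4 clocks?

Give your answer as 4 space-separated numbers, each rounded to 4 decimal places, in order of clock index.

After op 1 sync(0): ref=0.0000 raw=[0.0000 0.0000 0.0000 0.0000]
After op 2 tick(7): ref=7.0000 raw=[14.0000 5.6000 10.5000 10.5000]
After op 3 tick(1): ref=8.0000 raw=[16.0000 6.4000 12.0000 12.0000]
After op 4 tick(6): ref=14.0000 raw=[28.0000 11.2000 21.0000 21.0000]
Wrap final raw readings (mod 24): 28.0000 mod 24 = 4.0000; 11.2000 mod 24 = 11.2000; 21.0000 mod 24 = 21.0000; 21.0000 mod 24 = 21.0000

Answer: 4.0000 11.2000 21.0000 21.0000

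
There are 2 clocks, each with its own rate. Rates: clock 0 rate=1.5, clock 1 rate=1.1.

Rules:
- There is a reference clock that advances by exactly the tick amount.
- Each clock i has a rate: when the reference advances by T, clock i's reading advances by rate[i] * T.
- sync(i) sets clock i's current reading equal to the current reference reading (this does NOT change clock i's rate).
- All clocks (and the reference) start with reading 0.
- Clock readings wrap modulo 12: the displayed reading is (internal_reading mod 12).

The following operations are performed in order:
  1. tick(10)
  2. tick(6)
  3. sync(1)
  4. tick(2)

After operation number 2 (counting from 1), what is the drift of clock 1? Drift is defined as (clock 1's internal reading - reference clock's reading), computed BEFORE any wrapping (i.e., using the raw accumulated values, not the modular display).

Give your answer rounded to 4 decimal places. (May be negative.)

After op 1 tick(10): ref=10.0000 raw=[15.0000 11.0000]
After op 2 tick(6): ref=16.0000 raw=[24.0000 17.6000]
Drift of clock 1 after op 2: 17.6000 - 16.0000 = 1.6000

Answer: 1.6000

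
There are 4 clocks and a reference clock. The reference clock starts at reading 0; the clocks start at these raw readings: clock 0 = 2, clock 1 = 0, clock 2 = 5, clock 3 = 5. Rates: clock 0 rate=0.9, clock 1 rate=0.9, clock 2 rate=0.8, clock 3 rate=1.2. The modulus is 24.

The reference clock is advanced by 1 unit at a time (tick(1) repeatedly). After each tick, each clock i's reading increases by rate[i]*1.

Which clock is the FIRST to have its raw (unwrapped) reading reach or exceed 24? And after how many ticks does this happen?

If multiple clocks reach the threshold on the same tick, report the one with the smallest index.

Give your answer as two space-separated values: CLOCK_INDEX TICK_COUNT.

clock 0: start=2, rate=0.9, needs 24-2 = 22; ticks = ceil(22/0.9) = ceil(24.4444) = 25; reading at tick 25 = 2 + 0.9*25 = 24.5000
clock 1: start=0, rate=0.9, needs 24-0 = 24; ticks = ceil(24/0.9) = ceil(26.6667) = 27; reading at tick 27 = 0 + 0.9*27 = 24.3000
clock 2: start=5, rate=0.8, needs 24-5 = 19; ticks = ceil(19/0.8) = ceil(23.7500) = 24; reading at tick 24 = 5 + 0.8*24 = 24.2000
clock 3: start=5, rate=1.2, needs 24-5 = 19; ticks = ceil(19/1.2) = ceil(15.8333) = 16; reading at tick 16 = 5 + 1.2*16 = 24.2000
Minimum tick count = 16; winners = [3]; smallest index = 3

Answer: 3 16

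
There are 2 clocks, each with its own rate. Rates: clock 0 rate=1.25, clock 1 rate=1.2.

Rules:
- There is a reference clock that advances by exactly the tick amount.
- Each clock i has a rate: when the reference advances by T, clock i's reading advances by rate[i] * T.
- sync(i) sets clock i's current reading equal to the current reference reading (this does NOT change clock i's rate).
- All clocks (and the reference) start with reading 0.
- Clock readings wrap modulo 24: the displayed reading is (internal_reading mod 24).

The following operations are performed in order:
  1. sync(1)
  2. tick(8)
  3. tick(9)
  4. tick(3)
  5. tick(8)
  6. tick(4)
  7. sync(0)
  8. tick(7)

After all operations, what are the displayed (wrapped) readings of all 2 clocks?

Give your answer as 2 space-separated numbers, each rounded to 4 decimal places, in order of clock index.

Answer: 16.7500 22.8000

Derivation:
After op 1 sync(1): ref=0.0000 raw=[0.0000 0.0000]
After op 2 tick(8): ref=8.0000 raw=[10.0000 9.6000]
After op 3 tick(9): ref=17.0000 raw=[21.2500 20.4000]
After op 4 tick(3): ref=20.0000 raw=[25.0000 24.0000]
After op 5 tick(8): ref=28.0000 raw=[35.0000 33.6000]
After op 6 tick(4): ref=32.0000 raw=[40.0000 38.4000]
After op 7 sync(0): ref=32.0000 raw=[32.0000 38.4000]
After op 8 tick(7): ref=39.0000 raw=[40.7500 46.8000]
Wrap final raw readings (mod 24): 40.7500 mod 24 = 16.7500; 46.8000 mod 24 = 22.8000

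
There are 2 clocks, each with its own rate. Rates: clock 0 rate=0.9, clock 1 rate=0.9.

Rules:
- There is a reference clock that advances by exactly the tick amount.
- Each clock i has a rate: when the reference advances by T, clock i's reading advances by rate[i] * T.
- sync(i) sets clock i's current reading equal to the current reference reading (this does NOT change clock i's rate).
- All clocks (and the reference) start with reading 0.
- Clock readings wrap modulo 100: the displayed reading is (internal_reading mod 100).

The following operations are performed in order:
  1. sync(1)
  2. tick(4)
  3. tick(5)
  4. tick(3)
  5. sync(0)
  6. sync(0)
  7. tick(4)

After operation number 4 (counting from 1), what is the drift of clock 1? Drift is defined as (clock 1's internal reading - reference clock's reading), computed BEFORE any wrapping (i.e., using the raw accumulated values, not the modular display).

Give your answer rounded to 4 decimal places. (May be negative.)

After op 1 sync(1): ref=0.0000 raw=[0.0000 0.0000]
After op 2 tick(4): ref=4.0000 raw=[3.6000 3.6000]
After op 3 tick(5): ref=9.0000 raw=[8.1000 8.1000]
After op 4 tick(3): ref=12.0000 raw=[10.8000 10.8000]
Drift of clock 1 after op 4: 10.8000 - 12.0000 = -1.2000

Answer: -1.2000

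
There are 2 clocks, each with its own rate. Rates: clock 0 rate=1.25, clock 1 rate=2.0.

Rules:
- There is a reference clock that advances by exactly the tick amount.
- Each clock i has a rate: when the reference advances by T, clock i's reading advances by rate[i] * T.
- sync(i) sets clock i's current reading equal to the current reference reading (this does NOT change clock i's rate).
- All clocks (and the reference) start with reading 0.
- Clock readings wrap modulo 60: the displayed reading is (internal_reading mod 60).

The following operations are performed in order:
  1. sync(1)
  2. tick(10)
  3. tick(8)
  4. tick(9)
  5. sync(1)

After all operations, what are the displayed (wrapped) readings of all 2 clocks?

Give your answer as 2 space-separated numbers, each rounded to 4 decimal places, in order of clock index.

Answer: 33.7500 27.0000

Derivation:
After op 1 sync(1): ref=0.0000 raw=[0.0000 0.0000]
After op 2 tick(10): ref=10.0000 raw=[12.5000 20.0000]
After op 3 tick(8): ref=18.0000 raw=[22.5000 36.0000]
After op 4 tick(9): ref=27.0000 raw=[33.7500 54.0000]
After op 5 sync(1): ref=27.0000 raw=[33.7500 27.0000]
Wrap final raw readings (mod 60): 33.7500 mod 60 = 33.7500; 27.0000 mod 60 = 27.0000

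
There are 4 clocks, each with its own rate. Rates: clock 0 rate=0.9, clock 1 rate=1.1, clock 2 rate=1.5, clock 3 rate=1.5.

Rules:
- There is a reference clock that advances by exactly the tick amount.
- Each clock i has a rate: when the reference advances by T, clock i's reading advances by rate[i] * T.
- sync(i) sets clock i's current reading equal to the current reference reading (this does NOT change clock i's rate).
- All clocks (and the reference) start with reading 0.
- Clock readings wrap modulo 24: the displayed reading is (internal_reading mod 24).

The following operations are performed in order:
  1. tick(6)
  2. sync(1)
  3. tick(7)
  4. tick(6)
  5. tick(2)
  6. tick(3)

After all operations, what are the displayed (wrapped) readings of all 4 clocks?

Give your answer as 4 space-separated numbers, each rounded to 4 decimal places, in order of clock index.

After op 1 tick(6): ref=6.0000 raw=[5.4000 6.6000 9.0000 9.0000]
After op 2 sync(1): ref=6.0000 raw=[5.4000 6.0000 9.0000 9.0000]
After op 3 tick(7): ref=13.0000 raw=[11.7000 13.7000 19.5000 19.5000]
After op 4 tick(6): ref=19.0000 raw=[17.1000 20.3000 28.5000 28.5000]
After op 5 tick(2): ref=21.0000 raw=[18.9000 22.5000 31.5000 31.5000]
After op 6 tick(3): ref=24.0000 raw=[21.6000 25.8000 36.0000 36.0000]
Wrap final raw readings (mod 24): 21.6000 mod 24 = 21.6000; 25.8000 mod 24 = 1.8000; 36.0000 mod 24 = 12.0000; 36.0000 mod 24 = 12.0000

Answer: 21.6000 1.8000 12.0000 12.0000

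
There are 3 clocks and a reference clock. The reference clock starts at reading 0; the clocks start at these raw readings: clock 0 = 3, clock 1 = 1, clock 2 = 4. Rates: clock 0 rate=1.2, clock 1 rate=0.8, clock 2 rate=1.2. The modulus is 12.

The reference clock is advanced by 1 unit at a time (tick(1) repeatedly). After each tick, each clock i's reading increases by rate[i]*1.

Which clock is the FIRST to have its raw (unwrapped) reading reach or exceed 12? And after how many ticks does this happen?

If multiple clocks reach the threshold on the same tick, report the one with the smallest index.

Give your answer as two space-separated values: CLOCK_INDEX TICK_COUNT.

clock 0: start=3, rate=1.2, needs 12-3 = 9; ticks = ceil(9/1.2) = ceil(7.5000) = 8; reading at tick 8 = 3 + 1.2*8 = 12.6000
clock 1: start=1, rate=0.8, needs 12-1 = 11; ticks = ceil(11/0.8) = ceil(13.7500) = 14; reading at tick 14 = 1 + 0.8*14 = 12.2000
clock 2: start=4, rate=1.2, needs 12-4 = 8; ticks = ceil(8/1.2) = ceil(6.6667) = 7; reading at tick 7 = 4 + 1.2*7 = 12.4000
Minimum tick count = 7; winners = [2]; smallest index = 2

Answer: 2 7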